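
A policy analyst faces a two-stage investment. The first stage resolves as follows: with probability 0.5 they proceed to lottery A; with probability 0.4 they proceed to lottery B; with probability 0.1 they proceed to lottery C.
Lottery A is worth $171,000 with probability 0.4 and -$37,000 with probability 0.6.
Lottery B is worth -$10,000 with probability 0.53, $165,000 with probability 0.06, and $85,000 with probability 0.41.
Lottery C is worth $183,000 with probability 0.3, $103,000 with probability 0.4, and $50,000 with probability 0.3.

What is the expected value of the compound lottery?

$49,990

EV(A) = 0.4 × 171000 + 0.6 × (-37000) = 68400 − 22200 = 46200
EV(B) = 0.53 × (-10000) + 0.06 × 165000 + 0.41 × 85000 = -5300 + 9900 + 34850 = 39450
EV(C) = 0.3 × 183000 + 0.4 × 103000 + 0.3 × 50000 = 54900 + 41200 + 15000 = 111100
Overall = 0.5 × 46200 + 0.4 × 39450 + 0.1 × 111100 = 23100 + 15780 + 11110 = 49990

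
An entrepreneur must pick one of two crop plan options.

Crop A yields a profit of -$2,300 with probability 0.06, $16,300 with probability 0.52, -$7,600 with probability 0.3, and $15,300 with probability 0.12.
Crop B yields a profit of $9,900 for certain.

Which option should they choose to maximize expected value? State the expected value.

Crop B ($9,900)

Crop A = 0.06 × (-2300) + 0.52 × 16300 + 0.3 × (-7600) + 0.12 × 15300 = -138 + 8476 − 2280 + 1836 = 7894
Crop B: 9900 (certain)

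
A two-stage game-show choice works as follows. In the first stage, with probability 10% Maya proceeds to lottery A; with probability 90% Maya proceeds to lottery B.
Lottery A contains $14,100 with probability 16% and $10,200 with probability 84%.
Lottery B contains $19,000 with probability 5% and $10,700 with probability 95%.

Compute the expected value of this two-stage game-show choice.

$11,085.90

EV(A) = 0.16 × 14100 + 0.84 × 10200 = 2256 + 8568 = 10824
EV(B) = 0.05 × 19000 + 0.95 × 10700 = 950 + 10165 = 11115
Overall = 0.1 × 10824 + 0.9 × 11115 = 1082.4 + 10003.5 = 11085.9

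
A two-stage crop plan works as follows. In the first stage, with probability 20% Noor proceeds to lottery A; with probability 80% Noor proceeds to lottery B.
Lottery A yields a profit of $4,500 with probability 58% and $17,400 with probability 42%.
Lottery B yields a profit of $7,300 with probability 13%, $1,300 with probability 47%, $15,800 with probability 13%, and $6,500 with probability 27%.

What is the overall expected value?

$6,278.80

EV(A) = 0.58 × 4500 + 0.42 × 17400 = 2610 + 7308 = 9918
EV(B) = 0.13 × 7300 + 0.47 × 1300 + 0.13 × 15800 + 0.27 × 6500 = 949 + 611 + 2054 + 1755 = 5369
Overall = 0.2 × 9918 + 0.8 × 5369 = 1983.6 + 4295.2 = 6278.8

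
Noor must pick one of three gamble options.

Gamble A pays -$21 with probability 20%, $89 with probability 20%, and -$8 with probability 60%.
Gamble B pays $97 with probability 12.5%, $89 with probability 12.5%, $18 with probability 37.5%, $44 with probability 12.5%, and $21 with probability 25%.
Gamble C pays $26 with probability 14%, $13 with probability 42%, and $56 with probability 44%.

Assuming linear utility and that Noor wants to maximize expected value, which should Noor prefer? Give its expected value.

Gamble B ($40.75)

Gamble A = 0.2 × (-21) + 0.2 × 89 + 0.6 × (-8) = -4.2 + 17.8 − 4.8 = 8.8
Gamble B = 0.125 × 97 + 0.125 × 89 + 0.375 × 18 + 0.125 × 44 + 0.25 × 21 = 12.125 + 11.125 + 6.75 + 5.5 + 5.25 = 40.75
Gamble C = 0.14 × 26 + 0.42 × 13 + 0.44 × 56 = 3.64 + 5.46 + 24.64 = 33.74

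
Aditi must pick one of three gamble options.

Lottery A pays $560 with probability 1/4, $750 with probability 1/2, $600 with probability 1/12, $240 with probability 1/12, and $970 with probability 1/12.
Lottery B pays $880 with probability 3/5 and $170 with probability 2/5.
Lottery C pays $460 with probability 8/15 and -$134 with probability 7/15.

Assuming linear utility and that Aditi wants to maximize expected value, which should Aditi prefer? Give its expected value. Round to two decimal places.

Lottery A ($665.83)

Lottery A = 1/4 × 560 + 1/2 × 750 + 1/12 × 600 + 1/12 × 240 + 1/12 × 970 = 140 + 375 + 50 + 20 + 80.8333 = 665.8333
Lottery B = 3/5 × 880 + 2/5 × 170 = 528 + 68 = 596
Lottery C = 8/15 × 460 + 7/15 × (-134) = 245.3333 − 62.5333 = 182.8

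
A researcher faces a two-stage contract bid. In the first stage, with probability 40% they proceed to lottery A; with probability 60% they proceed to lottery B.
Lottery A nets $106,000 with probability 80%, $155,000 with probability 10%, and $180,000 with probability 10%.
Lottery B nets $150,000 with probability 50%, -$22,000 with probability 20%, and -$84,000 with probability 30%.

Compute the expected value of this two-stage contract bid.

EV(A) = 0.8 × 106000 + 0.1 × 155000 + 0.1 × 180000 = 84800 + 15500 + 18000 = 118300
EV(B) = 0.5 × 150000 + 0.2 × (-22000) + 0.3 × (-84000) = 75000 − 4400 − 25200 = 45400
Overall = 0.4 × 118300 + 0.6 × 45400 = 47320 + 27240 = 74560

$74,560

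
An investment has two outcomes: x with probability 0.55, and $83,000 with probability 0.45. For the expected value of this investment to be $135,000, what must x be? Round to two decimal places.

0.55·x + 0.45·83000 = 135000
0.55·x = 135000 − 37350 = 97650
x = 97650 / 0.55 = 177545.4545

x = $177,545.45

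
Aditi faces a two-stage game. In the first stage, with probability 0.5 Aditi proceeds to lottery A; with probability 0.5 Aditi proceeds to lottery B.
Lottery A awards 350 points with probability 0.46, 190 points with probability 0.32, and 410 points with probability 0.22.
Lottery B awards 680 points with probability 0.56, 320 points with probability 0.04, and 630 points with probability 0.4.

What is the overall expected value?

478.8 points

EV(A) = 0.46 × 350 + 0.32 × 190 + 0.22 × 410 = 161 + 60.8 + 90.2 = 312
EV(B) = 0.56 × 680 + 0.04 × 320 + 0.4 × 630 = 380.8 + 12.8 + 252 = 645.6
Overall = 0.5 × 312 + 0.5 × 645.6 = 156 + 322.8 = 478.8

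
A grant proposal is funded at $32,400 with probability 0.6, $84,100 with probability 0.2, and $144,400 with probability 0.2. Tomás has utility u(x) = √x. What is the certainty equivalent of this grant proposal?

E[u] = 0.6·√32400 + 0.2·√84100 + 0.2·√144400 = 0.6·180 + 0.2·290 + 0.2·380 = 242
CE = (242)² = 58564

$58,564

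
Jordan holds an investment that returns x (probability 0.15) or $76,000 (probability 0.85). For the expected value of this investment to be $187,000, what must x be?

x = $816,000

0.15·x + 0.85·76000 = 187000
0.15·x = 187000 − 64600 = 122400
x = 122400 / 0.15 = 816000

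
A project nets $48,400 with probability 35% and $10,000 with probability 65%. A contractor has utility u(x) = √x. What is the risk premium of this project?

$3,276

E[u] = 0.35·√48400 + 0.65·√10000 = 0.35·220 + 0.65·100 = 142
CE = (142)² = 20164
Risk premium = EV − CE = 23440 − 20164 = 3276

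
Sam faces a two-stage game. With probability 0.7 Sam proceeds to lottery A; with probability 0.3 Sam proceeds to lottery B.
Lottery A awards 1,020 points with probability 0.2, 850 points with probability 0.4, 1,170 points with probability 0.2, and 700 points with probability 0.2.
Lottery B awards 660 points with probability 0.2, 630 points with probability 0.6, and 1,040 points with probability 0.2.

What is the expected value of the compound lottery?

858 points

EV(A) = 0.2 × 1020 + 0.4 × 850 + 0.2 × 1170 + 0.2 × 700 = 204 + 340 + 234 + 140 = 918
EV(B) = 0.2 × 660 + 0.6 × 630 + 0.2 × 1040 = 132 + 378 + 208 = 718
Overall = 0.7 × 918 + 0.3 × 718 = 642.6 + 215.4 = 858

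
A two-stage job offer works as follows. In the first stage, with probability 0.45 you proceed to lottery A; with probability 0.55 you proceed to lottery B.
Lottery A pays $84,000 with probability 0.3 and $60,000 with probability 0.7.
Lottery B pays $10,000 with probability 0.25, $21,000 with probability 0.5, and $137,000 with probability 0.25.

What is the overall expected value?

$56,227.50

EV(A) = 0.3 × 84000 + 0.7 × 60000 = 25200 + 42000 = 67200
EV(B) = 0.25 × 10000 + 0.5 × 21000 + 0.25 × 137000 = 2500 + 10500 + 34250 = 47250
Overall = 0.45 × 67200 + 0.55 × 47250 = 30240 + 25987.5 = 56227.5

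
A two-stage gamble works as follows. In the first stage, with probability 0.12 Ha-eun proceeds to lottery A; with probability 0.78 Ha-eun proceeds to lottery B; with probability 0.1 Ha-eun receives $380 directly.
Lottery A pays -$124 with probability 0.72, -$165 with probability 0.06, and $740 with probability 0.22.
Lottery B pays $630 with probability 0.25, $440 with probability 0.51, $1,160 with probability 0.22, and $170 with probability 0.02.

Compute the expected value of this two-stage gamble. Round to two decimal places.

$545.22

EV(A) = 0.72 × (-124) + 0.06 × (-165) + 0.22 × 740 = -89.28 − 9.9 + 162.8 = 63.62
EV(B) = 0.25 × 630 + 0.51 × 440 + 0.22 × 1160 + 0.02 × 170 = 157.5 + 224.4 + 255.2 + 3.4 = 640.5
Branch C: 380 (certain)
Overall = 0.12 × 63.62 + 0.78 × 640.5 + 0.1 × 380 = 7.6344 + 499.59 + 38 = 545.2244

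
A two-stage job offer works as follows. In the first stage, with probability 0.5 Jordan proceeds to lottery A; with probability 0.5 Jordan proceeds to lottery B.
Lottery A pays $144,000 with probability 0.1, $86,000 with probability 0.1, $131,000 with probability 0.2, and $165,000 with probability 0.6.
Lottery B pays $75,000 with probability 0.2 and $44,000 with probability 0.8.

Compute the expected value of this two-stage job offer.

$99,200

EV(A) = 0.1 × 144000 + 0.1 × 86000 + 0.2 × 131000 + 0.6 × 165000 = 14400 + 8600 + 26200 + 99000 = 148200
EV(B) = 0.2 × 75000 + 0.8 × 44000 = 15000 + 35200 = 50200
Overall = 0.5 × 148200 + 0.5 × 50200 = 74100 + 25100 = 99200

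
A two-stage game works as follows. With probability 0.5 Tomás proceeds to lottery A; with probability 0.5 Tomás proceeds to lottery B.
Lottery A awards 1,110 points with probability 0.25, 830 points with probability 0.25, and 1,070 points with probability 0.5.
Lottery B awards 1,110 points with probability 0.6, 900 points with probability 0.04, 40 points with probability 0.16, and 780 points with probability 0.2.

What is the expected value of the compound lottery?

942.2 points

EV(A) = 0.25 × 1110 + 0.25 × 830 + 0.5 × 1070 = 277.5 + 207.5 + 535 = 1020
EV(B) = 0.6 × 1110 + 0.04 × 900 + 0.16 × 40 + 0.2 × 780 = 666 + 36 + 6.4 + 156 = 864.4
Overall = 0.5 × 1020 + 0.5 × 864.4 = 510 + 432.2 = 942.2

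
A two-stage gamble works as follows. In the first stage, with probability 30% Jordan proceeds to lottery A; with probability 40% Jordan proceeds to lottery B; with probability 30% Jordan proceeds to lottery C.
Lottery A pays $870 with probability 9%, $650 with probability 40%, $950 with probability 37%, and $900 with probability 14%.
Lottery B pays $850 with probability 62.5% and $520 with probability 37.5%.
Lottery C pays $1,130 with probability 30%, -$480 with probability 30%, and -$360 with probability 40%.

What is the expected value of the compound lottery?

EV(A) = 0.09 × 870 + 0.4 × 650 + 0.37 × 950 + 0.14 × 900 = 78.3 + 260 + 351.5 + 126 = 815.8
EV(B) = 0.625 × 850 + 0.375 × 520 = 531.25 + 195 = 726.25
EV(C) = 0.3 × 1130 + 0.3 × (-480) + 0.4 × (-360) = 339 − 144 − 144 = 51
Overall = 0.3 × 815.8 + 0.4 × 726.25 + 0.3 × 51 = 244.74 + 290.5 + 15.3 = 550.54

$550.54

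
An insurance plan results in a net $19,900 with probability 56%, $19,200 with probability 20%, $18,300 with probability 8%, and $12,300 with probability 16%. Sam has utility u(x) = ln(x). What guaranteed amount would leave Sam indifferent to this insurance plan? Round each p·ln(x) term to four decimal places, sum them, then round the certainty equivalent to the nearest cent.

E[u] = 0.56·ln(19900) + 0.2·ln(19200) + 0.08·ln(18300) + 0.16·ln(12300) = 5.5431 + 1.9725 + 0.7852 + 1.5068 = 9.8076
CE = e^9.8076 ≈ 18171.32

$18,171.32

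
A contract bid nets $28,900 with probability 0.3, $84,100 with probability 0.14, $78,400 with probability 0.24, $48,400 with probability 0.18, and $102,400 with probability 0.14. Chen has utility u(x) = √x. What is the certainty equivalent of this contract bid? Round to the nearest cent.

$59,146.24

E[u] = 0.3·√28900 + 0.14·√84100 + 0.24·√78400 + 0.18·√48400 + 0.14·√102400 = 0.3·170 + 0.14·290 + 0.24·280 + 0.18·220 + 0.14·320 = 243.2
CE = (243.2)² = 59146.24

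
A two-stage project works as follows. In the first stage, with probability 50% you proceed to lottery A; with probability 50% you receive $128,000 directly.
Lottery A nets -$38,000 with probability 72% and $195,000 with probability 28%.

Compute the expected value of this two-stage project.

EV(A) = 0.72 × (-38000) + 0.28 × 195000 = -27360 + 54600 = 27240
Branch B: 128000 (certain)
Overall = 0.5 × 27240 + 0.5 × 128000 = 13620 + 64000 = 77620

$77,620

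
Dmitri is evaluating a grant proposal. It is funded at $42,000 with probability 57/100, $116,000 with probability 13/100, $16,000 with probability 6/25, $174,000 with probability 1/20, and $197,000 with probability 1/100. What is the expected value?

$53,530

EV = 57/100 × 42000 + 13/100 × 116000 + 6/25 × 16000 + 1/20 × 174000 + 1/100 × 197000 = 23940 + 15080 + 3840 + 8700 + 1970 = 53530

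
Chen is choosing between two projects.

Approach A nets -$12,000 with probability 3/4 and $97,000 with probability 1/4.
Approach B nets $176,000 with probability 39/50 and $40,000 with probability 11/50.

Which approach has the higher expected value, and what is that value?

Approach B ($146,080)

Approach A = 3/4 × (-12000) + 1/4 × 97000 = -9000 + 24250 = 15250
Approach B = 39/50 × 176000 + 11/50 × 40000 = 137280 + 8800 = 146080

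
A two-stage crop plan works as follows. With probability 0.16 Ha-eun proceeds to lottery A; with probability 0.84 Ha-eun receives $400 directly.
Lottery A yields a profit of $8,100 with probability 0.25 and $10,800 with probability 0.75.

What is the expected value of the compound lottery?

$1,956

EV(A) = 0.25 × 8100 + 0.75 × 10800 = 2025 + 8100 = 10125
Branch B: 400 (certain)
Overall = 0.16 × 10125 + 0.84 × 400 = 1620 + 336 = 1956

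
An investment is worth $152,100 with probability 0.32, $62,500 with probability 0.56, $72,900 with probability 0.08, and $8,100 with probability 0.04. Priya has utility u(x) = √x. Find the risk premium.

$5,728

E[u] = 0.32·√152100 + 0.56·√62500 + 0.08·√72900 + 0.04·√8100 = 0.32·390 + 0.56·250 + 0.08·270 + 0.04·90 = 290
CE = (290)² = 84100
Risk premium = EV − CE = 89828 − 84100 = 5728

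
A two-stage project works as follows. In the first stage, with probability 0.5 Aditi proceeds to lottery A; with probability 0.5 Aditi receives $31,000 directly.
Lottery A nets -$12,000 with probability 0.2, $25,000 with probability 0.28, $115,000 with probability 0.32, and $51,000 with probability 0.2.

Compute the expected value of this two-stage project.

$41,300

EV(A) = 0.2 × (-12000) + 0.28 × 25000 + 0.32 × 115000 + 0.2 × 51000 = -2400 + 7000 + 36800 + 10200 = 51600
Branch B: 31000 (certain)
Overall = 0.5 × 51600 + 0.5 × 31000 = 25800 + 15500 = 41300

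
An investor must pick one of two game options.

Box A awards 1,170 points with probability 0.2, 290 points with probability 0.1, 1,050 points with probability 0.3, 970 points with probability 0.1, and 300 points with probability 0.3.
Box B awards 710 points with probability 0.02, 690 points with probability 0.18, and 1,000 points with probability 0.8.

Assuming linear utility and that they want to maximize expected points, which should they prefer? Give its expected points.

Box A = 0.2 × 1170 + 0.1 × 290 + 0.3 × 1050 + 0.1 × 970 + 0.3 × 300 = 234 + 29 + 315 + 97 + 90 = 765
Box B = 0.02 × 710 + 0.18 × 690 + 0.8 × 1000 = 14.2 + 124.2 + 800 = 938.4

Box B (938.4 points)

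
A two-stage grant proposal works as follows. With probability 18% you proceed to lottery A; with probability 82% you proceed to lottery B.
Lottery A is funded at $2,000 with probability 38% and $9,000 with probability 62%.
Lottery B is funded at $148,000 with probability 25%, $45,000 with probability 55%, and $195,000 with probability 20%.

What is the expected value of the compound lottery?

$83,756.20

EV(A) = 0.38 × 2000 + 0.62 × 9000 = 760 + 5580 = 6340
EV(B) = 0.25 × 148000 + 0.55 × 45000 + 0.2 × 195000 = 37000 + 24750 + 39000 = 100750
Overall = 0.18 × 6340 + 0.82 × 100750 = 1141.2 + 82615 = 83756.2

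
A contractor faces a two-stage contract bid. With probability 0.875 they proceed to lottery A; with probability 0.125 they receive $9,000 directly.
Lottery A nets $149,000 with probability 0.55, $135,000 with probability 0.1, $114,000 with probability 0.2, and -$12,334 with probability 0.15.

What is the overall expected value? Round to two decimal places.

$102,974.91

EV(A) = 0.55 × 149000 + 0.1 × 135000 + 0.2 × 114000 + 0.15 × (-12334) = 81950 + 13500 + 22800 − 1850.1 = 116399.9
Branch B: 9000 (certain)
Overall = 0.875 × 116399.9 + 0.125 × 9000 = 101849.9125 + 1125 = 102974.9125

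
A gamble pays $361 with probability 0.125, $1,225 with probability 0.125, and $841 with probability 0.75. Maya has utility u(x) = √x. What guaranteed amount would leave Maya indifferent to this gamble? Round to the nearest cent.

E[u] = 0.125·√361 + 0.125·√1225 + 0.75·√841 = 0.125·19 + 0.125·35 + 0.75·29 = 28.5
CE = (28.5)² = 812.25

$812.25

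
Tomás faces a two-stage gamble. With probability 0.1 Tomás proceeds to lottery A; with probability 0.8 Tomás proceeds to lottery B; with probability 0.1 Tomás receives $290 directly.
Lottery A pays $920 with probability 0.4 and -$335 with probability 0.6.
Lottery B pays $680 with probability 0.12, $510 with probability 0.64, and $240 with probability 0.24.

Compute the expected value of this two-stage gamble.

$418.18

EV(A) = 0.4 × 920 + 0.6 × (-335) = 368 − 201 = 167
EV(B) = 0.12 × 680 + 0.64 × 510 + 0.24 × 240 = 81.6 + 326.4 + 57.6 = 465.6
Branch C: 290 (certain)
Overall = 0.1 × 167 + 0.8 × 465.6 + 0.1 × 290 = 16.7 + 372.48 + 29 = 418.18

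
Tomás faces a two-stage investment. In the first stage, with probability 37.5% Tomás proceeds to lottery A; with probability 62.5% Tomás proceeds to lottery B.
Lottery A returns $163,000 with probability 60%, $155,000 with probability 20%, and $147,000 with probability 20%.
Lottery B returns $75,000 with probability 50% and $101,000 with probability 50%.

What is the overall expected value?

$114,325

EV(A) = 0.6 × 163000 + 0.2 × 155000 + 0.2 × 147000 = 97800 + 31000 + 29400 = 158200
EV(B) = 0.5 × 75000 + 0.5 × 101000 = 37500 + 50500 = 88000
Overall = 0.375 × 158200 + 0.625 × 88000 = 59325 + 55000 = 114325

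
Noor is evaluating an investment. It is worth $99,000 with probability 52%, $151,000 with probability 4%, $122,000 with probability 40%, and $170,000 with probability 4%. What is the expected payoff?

$113,120

EV = 0.52 × 99000 + 0.04 × 151000 + 0.4 × 122000 + 0.04 × 170000 = 51480 + 6040 + 48800 + 6800 = 113120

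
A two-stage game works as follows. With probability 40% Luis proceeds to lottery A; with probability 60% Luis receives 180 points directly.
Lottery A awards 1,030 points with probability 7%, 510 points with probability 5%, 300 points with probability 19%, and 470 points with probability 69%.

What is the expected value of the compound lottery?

EV(A) = 0.07 × 1030 + 0.05 × 510 + 0.19 × 300 + 0.69 × 470 = 72.1 + 25.5 + 57 + 324.3 = 478.9
Branch B: 180 (certain)
Overall = 0.4 × 478.9 + 0.6 × 180 = 191.56 + 108 = 299.56

299.56 points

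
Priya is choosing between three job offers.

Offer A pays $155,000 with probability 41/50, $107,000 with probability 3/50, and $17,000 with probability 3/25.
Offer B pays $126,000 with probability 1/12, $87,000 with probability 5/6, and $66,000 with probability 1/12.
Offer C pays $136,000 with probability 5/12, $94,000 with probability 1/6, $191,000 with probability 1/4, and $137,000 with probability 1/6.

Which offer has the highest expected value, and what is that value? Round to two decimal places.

Offer A = 41/50 × 155000 + 3/50 × 107000 + 3/25 × 17000 = 127100 + 6420 + 2040 = 135560
Offer B = 1/12 × 126000 + 5/6 × 87000 + 1/12 × 66000 = 10500 + 72500 + 5500 = 88500
Offer C = 5/12 × 136000 + 1/6 × 94000 + 1/4 × 191000 + 1/6 × 137000 = 56666.6667 + 15666.6667 + 47750 + 22833.3333 = 142916.6667

Offer C ($142,916.67)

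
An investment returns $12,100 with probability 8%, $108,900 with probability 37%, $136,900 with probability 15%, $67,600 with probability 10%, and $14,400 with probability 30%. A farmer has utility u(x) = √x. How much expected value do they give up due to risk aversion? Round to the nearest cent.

$11,173.44

E[u] = 0.08·√12100 + 0.37·√108900 + 0.15·√136900 + 0.1·√67600 + 0.3·√14400 = 0.08·110 + 0.37·330 + 0.15·370 + 0.1·260 + 0.3·120 = 248.4
CE = (248.4)² = 61702.56
Risk premium = EV − CE = 72876 − 61702.56 = 11173.44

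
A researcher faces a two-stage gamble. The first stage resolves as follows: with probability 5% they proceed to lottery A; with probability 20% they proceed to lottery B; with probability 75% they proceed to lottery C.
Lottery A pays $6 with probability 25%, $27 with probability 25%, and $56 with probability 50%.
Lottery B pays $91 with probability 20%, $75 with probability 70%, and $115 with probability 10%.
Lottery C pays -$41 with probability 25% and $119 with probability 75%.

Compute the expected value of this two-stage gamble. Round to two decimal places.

EV(A) = 0.25 × 6 + 0.25 × 27 + 0.5 × 56 = 1.5 + 6.75 + 28 = 36.25
EV(B) = 0.2 × 91 + 0.7 × 75 + 0.1 × 115 = 18.2 + 52.5 + 11.5 = 82.2
EV(C) = 0.25 × (-41) + 0.75 × 119 = -10.25 + 89.25 = 79
Overall = 0.05 × 36.25 + 0.2 × 82.2 + 0.75 × 79 = 1.8125 + 16.44 + 59.25 = 77.5025

$77.50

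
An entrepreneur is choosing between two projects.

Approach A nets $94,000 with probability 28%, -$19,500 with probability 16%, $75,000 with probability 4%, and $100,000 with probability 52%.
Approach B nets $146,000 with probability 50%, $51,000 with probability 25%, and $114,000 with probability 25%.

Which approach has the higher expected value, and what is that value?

Approach A = 0.28 × 94000 + 0.16 × (-19500) + 0.04 × 75000 + 0.52 × 100000 = 26320 − 3120 + 3000 + 52000 = 78200
Approach B = 0.5 × 146000 + 0.25 × 51000 + 0.25 × 114000 = 73000 + 12750 + 28500 = 114250

Approach B ($114,250)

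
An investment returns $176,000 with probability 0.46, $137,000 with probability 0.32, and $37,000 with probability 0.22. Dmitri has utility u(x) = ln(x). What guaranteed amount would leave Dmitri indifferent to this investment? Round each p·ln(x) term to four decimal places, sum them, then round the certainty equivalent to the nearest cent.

E[u] = 0.46·ln(176000) + 0.32·ln(137000) + 0.22·ln(37000) = 5.5560 + 3.7849 + 2.3141 = 11.6550
CE = e^11.6550 ≈ 115266.26

$115,266.26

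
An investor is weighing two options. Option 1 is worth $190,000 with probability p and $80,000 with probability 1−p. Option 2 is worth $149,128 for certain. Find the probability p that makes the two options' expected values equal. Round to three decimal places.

p = 0.628

p·190000 + (1−p)·80000 = 149128
110000p + 80000 = 149128
p = (149128 − 80000) / 110000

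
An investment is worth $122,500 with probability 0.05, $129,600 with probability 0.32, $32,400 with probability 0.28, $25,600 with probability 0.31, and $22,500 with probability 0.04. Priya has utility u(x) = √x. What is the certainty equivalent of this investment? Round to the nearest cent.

$56,977.69

E[u] = 0.05·√122500 + 0.32·√129600 + 0.28·√32400 + 0.31·√25600 + 0.04·√22500 = 0.05·350 + 0.32·360 + 0.28·180 + 0.31·160 + 0.04·150 = 238.7
CE = (238.7)² = 56977.69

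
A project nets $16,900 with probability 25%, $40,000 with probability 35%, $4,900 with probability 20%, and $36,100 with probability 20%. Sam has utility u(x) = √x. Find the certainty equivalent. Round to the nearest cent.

$23,870.25

E[u] = 0.25·√16900 + 0.35·√40000 + 0.2·√4900 + 0.2·√36100 = 0.25·130 + 0.35·200 + 0.2·70 + 0.2·190 = 154.5
CE = (154.5)² = 23870.25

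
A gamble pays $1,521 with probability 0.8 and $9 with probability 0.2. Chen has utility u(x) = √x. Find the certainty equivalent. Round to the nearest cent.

$1,011.24

E[u] = 0.8·√1521 + 0.2·√9 = 0.8·39 + 0.2·3 = 31.8
CE = (31.8)² = 1011.24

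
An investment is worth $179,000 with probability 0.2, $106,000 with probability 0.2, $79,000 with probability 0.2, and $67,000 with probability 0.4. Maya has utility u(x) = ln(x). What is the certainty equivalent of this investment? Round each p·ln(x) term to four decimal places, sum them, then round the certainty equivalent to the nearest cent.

$92,373.92

E[u] = 0.2·ln(179000) + 0.2·ln(106000) + 0.2·ln(79000) + 0.4·ln(67000) = 2.4190 + 2.3142 + 2.2554 + 4.4450 = 11.4336
CE = e^11.4336 ≈ 92373.92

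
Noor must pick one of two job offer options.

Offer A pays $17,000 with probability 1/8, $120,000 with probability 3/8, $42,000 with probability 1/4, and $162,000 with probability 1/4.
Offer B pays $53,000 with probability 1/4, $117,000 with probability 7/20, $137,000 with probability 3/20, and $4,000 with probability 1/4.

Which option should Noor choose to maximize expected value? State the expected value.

Offer A ($98,125)

Offer A = 1/8 × 17000 + 3/8 × 120000 + 1/4 × 42000 + 1/4 × 162000 = 2125 + 45000 + 10500 + 40500 = 98125
Offer B = 1/4 × 53000 + 7/20 × 117000 + 3/20 × 137000 + 1/4 × 4000 = 13250 + 40950 + 20550 + 1000 = 75750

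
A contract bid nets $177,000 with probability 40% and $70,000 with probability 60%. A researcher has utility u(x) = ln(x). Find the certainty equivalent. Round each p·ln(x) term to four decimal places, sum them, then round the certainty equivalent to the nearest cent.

$101,457.98

E[u] = 0.4·ln(177000) + 0.6·ln(70000) = 4.8336 + 6.6938 = 11.5274
CE = e^11.5274 ≈ 101457.98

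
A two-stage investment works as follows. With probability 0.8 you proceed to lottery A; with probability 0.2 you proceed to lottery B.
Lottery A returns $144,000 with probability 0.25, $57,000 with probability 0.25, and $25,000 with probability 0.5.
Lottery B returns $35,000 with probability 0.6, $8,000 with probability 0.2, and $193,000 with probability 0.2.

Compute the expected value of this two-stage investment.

EV(A) = 0.25 × 144000 + 0.25 × 57000 + 0.5 × 25000 = 36000 + 14250 + 12500 = 62750
EV(B) = 0.6 × 35000 + 0.2 × 8000 + 0.2 × 193000 = 21000 + 1600 + 38600 = 61200
Overall = 0.8 × 62750 + 0.2 × 61200 = 50200 + 12240 = 62440

$62,440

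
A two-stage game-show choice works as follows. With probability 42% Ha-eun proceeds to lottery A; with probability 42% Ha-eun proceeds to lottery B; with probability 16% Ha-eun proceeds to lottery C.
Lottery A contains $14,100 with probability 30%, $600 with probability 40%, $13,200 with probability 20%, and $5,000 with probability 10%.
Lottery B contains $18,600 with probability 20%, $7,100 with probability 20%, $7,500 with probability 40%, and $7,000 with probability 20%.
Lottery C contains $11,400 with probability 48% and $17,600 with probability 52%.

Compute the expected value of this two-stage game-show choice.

$9,542.84

EV(A) = 0.3 × 14100 + 0.4 × 600 + 0.2 × 13200 + 0.1 × 5000 = 4230 + 240 + 2640 + 500 = 7610
EV(B) = 0.2 × 18600 + 0.2 × 7100 + 0.4 × 7500 + 0.2 × 7000 = 3720 + 1420 + 3000 + 1400 = 9540
EV(C) = 0.48 × 11400 + 0.52 × 17600 = 5472 + 9152 = 14624
Overall = 0.42 × 7610 + 0.42 × 9540 + 0.16 × 14624 = 3196.2 + 4006.8 + 2339.84 = 9542.84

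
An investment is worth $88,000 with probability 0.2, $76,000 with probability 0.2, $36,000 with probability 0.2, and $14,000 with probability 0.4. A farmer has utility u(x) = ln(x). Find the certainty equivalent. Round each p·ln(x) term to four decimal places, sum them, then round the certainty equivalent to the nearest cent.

E[u] = 0.2·ln(88000) + 0.2·ln(76000) + 0.2·ln(36000) + 0.4·ln(14000) = 2.2770 + 2.2477 + 2.0983 + 3.8187 = 10.4417
CE = e^10.4417 ≈ 34258.84

$34,258.84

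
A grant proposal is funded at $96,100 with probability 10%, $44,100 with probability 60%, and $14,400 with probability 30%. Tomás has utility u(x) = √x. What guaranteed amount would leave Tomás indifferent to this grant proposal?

$37,249

E[u] = 0.1·√96100 + 0.6·√44100 + 0.3·√14400 = 0.1·310 + 0.6·210 + 0.3·120 = 193
CE = (193)² = 37249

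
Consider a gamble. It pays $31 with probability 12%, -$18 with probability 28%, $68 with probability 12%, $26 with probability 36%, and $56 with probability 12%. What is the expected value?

EV = 0.12 × 31 + 0.28 × (-18) + 0.12 × 68 + 0.36 × 26 + 0.12 × 56 = 3.72 − 5.04 + 8.16 + 9.36 + 6.72 = 22.92

$22.92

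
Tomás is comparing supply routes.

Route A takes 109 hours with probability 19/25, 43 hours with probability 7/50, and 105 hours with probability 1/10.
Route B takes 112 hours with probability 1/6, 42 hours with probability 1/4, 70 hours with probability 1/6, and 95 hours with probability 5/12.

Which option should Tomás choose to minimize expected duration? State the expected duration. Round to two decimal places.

Route B (80.42 hours)

Route A = 19/25 × 109 + 7/50 × 43 + 1/10 × 105 = 82.84 + 6.02 + 10.5 = 99.36
Route B = 1/6 × 112 + 1/4 × 42 + 1/6 × 70 + 5/12 × 95 = 18.6667 + 10.5 + 11.6667 + 39.5833 = 80.4167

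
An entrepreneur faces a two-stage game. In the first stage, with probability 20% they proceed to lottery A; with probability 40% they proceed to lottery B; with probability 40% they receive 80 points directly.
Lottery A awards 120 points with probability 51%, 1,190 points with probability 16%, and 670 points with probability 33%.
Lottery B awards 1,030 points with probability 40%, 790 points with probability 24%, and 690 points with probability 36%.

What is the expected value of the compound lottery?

EV(A) = 0.51 × 120 + 0.16 × 1190 + 0.33 × 670 = 61.2 + 190.4 + 221.1 = 472.7
EV(B) = 0.4 × 1030 + 0.24 × 790 + 0.36 × 690 = 412 + 189.6 + 248.4 = 850
Branch C: 80 (certain)
Overall = 0.2 × 472.7 + 0.4 × 850 + 0.4 × 80 = 94.54 + 340 + 32 = 466.54

466.54 points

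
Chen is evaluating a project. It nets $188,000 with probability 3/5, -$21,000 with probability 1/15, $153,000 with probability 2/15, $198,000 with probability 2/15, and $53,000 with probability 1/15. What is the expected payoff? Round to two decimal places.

EV = 3/5 × 188000 + 1/15 × (-21000) + 2/15 × 153000 + 2/15 × 198000 + 1/15 × 53000 = 112800 − 1400 + 20400 + 26400 + 3533.3333 = 161733.3333

$161,733.33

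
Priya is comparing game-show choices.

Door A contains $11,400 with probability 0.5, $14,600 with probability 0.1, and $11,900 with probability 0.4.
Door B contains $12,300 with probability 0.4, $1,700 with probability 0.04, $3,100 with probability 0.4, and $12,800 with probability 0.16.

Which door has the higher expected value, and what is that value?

Door A ($11,920)

Door A = 0.5 × 11400 + 0.1 × 14600 + 0.4 × 11900 = 5700 + 1460 + 4760 = 11920
Door B = 0.4 × 12300 + 0.04 × 1700 + 0.4 × 3100 + 0.16 × 12800 = 4920 + 68 + 1240 + 2048 = 8276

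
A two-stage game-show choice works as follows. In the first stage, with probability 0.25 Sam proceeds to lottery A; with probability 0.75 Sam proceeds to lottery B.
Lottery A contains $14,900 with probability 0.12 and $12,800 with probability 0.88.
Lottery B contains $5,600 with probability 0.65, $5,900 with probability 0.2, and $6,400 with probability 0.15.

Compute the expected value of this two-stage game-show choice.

$7,598

EV(A) = 0.12 × 14900 + 0.88 × 12800 = 1788 + 11264 = 13052
EV(B) = 0.65 × 5600 + 0.2 × 5900 + 0.15 × 6400 = 3640 + 1180 + 960 = 5780
Overall = 0.25 × 13052 + 0.75 × 5780 = 3263 + 4335 = 7598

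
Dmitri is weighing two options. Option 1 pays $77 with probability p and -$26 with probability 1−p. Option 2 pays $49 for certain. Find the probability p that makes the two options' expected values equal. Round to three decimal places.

p = 0.728

p·77 + (1−p)·(-26) = 49
103p − 26 = 49
p = (49 + 26) / 103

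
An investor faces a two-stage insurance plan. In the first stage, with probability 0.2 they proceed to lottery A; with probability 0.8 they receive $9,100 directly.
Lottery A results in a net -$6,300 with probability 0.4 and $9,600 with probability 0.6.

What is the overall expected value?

$7,928

EV(A) = 0.4 × (-6300) + 0.6 × 9600 = -2520 + 5760 = 3240
Branch B: 9100 (certain)
Overall = 0.2 × 3240 + 0.8 × 9100 = 648 + 7280 = 7928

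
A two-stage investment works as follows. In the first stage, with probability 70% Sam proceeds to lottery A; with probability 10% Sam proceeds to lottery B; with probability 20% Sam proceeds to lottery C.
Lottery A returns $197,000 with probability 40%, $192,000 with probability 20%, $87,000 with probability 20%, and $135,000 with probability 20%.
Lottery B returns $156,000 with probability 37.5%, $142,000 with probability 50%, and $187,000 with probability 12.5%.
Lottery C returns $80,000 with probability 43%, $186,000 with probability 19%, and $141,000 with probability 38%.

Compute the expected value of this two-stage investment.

EV(A) = 0.4 × 197000 + 0.2 × 192000 + 0.2 × 87000 + 0.2 × 135000 = 78800 + 38400 + 17400 + 27000 = 161600
EV(B) = 0.375 × 156000 + 0.5 × 142000 + 0.125 × 187000 = 58500 + 71000 + 23375 = 152875
EV(C) = 0.43 × 80000 + 0.19 × 186000 + 0.38 × 141000 = 34400 + 35340 + 53580 = 123320
Overall = 0.7 × 161600 + 0.1 × 152875 + 0.2 × 123320 = 113120 + 15287.5 + 24664 = 153071.5

$153,071.50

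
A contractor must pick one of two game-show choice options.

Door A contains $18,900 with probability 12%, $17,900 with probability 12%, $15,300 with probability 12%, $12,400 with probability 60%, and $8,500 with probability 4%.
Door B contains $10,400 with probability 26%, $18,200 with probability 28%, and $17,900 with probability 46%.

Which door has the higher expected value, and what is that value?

Door B ($16,034)

Door A = 0.12 × 18900 + 0.12 × 17900 + 0.12 × 15300 + 0.6 × 12400 + 0.04 × 8500 = 2268 + 2148 + 1836 + 7440 + 340 = 14032
Door B = 0.26 × 10400 + 0.28 × 18200 + 0.46 × 17900 = 2704 + 5096 + 8234 = 16034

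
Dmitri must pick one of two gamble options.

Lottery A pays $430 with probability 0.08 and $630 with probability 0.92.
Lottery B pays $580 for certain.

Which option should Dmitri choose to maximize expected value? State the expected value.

Lottery A = 0.08 × 430 + 0.92 × 630 = 34.4 + 579.6 = 614
Lottery B: 580 (certain)

Lottery A ($614)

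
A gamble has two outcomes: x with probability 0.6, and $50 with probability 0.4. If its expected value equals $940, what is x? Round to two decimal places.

x = $1,533.33

0.6·x + 0.4·50 = 940
0.6·x = 940 − 20 = 920
x = 920 / 0.6 = 1533.3333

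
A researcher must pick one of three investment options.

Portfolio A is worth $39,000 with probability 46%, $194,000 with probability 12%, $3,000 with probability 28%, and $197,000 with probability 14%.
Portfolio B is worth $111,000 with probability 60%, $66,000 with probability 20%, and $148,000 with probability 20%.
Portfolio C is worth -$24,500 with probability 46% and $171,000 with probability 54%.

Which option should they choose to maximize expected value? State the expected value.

Portfolio B ($109,400)

Portfolio A = 0.46 × 39000 + 0.12 × 194000 + 0.28 × 3000 + 0.14 × 197000 = 17940 + 23280 + 840 + 27580 = 69640
Portfolio B = 0.6 × 111000 + 0.2 × 66000 + 0.2 × 148000 = 66600 + 13200 + 29600 = 109400
Portfolio C = 0.46 × (-24500) + 0.54 × 171000 = -11270 + 92340 = 81070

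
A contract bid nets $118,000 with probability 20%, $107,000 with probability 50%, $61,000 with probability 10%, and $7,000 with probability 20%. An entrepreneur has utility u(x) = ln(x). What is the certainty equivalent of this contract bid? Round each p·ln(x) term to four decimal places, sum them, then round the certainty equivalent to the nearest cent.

E[u] = 0.2·ln(118000) + 0.5·ln(107000) + 0.1·ln(61000) + 0.2·ln(7000) = 2.3357 + 5.7903 + 1.1019 + 1.7707 = 10.9986
CE = e^10.9986 ≈ 59790.38

$59,790.38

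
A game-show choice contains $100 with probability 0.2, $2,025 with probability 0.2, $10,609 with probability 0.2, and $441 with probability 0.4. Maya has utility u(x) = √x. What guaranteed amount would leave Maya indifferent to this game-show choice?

E[u] = 0.2·√100 + 0.2·√2025 + 0.2·√10609 + 0.4·√441 = 0.2·10 + 0.2·45 + 0.2·103 + 0.4·21 = 40
CE = (40)² = 1600

$1,600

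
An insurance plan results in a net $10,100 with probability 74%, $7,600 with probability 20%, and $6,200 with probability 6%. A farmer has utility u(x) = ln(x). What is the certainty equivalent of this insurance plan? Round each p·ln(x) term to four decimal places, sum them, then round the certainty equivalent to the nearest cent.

E[u] = 0.74·ln(10100) + 0.2·ln(7600) + 0.06·ln(6200) = 6.8230 + 1.7872 + 0.5239 = 9.1341
CE = e^9.1341 ≈ 9265.93

$9,265.93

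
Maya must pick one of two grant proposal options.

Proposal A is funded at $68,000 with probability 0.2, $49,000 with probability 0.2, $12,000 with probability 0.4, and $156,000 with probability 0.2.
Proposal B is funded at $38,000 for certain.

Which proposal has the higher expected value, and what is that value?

Proposal A = 0.2 × 68000 + 0.2 × 49000 + 0.4 × 12000 + 0.2 × 156000 = 13600 + 9800 + 4800 + 31200 = 59400
Proposal B: 38000 (certain)

Proposal A ($59,400)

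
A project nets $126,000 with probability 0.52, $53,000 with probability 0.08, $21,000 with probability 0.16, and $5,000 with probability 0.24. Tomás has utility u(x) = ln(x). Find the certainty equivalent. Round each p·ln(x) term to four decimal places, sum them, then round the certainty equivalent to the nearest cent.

$40,684.40

E[u] = 0.52·ln(126000) + 0.08·ln(53000) + 0.16·ln(21000) + 0.24·ln(5000) = 6.1069 + 0.8702 + 1.5924 + 2.0441 = 10.6136
CE = e^10.6136 ≈ 40684.40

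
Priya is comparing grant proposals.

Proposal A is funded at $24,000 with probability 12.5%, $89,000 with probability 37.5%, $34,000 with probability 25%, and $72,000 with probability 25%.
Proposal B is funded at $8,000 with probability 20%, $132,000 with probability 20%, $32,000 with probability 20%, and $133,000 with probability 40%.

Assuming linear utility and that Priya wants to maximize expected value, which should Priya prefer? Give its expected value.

Proposal B ($87,600)

Proposal A = 0.125 × 24000 + 0.375 × 89000 + 0.25 × 34000 + 0.25 × 72000 = 3000 + 33375 + 8500 + 18000 = 62875
Proposal B = 0.2 × 8000 + 0.2 × 132000 + 0.2 × 32000 + 0.4 × 133000 = 1600 + 26400 + 6400 + 53200 = 87600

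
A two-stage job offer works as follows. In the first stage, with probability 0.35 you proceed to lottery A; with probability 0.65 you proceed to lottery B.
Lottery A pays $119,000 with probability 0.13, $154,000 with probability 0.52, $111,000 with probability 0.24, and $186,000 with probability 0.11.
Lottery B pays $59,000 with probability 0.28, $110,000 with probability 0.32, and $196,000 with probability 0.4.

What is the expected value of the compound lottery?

EV(A) = 0.13 × 119000 + 0.52 × 154000 + 0.24 × 111000 + 0.11 × 186000 = 15470 + 80080 + 26640 + 20460 = 142650
EV(B) = 0.28 × 59000 + 0.32 × 110000 + 0.4 × 196000 = 16520 + 35200 + 78400 = 130120
Overall = 0.35 × 142650 + 0.65 × 130120 = 49927.5 + 84578 = 134505.5

$134,505.50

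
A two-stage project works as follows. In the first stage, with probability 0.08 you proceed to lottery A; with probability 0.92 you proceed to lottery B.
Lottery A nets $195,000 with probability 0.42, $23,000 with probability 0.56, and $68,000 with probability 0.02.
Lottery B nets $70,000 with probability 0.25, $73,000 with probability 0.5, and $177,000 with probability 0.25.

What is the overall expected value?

EV(A) = 0.42 × 195000 + 0.56 × 23000 + 0.02 × 68000 = 81900 + 12880 + 1360 = 96140
EV(B) = 0.25 × 70000 + 0.5 × 73000 + 0.25 × 177000 = 17500 + 36500 + 44250 = 98250
Overall = 0.08 × 96140 + 0.92 × 98250 = 7691.2 + 90390 = 98081.2

$98,081.20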